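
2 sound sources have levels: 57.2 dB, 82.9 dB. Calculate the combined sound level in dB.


Formula: L_total = 10 * log10( sum(10^(Li/10)) )
  Source 1: 10^(57.2/10) = 524807.4602
  Source 2: 10^(82.9/10) = 194984459.9758
Sum of linear values = 195509267.436
L_total = 10 * log10(195509267.436) = 82.91

82.91 dB


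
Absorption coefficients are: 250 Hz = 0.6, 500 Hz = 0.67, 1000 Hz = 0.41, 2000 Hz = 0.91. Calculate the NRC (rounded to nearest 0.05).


Given values:
  a_250 = 0.6, a_500 = 0.67
  a_1000 = 0.41, a_2000 = 0.91
Formula: NRC = (a250 + a500 + a1000 + a2000) / 4
Sum = 0.6 + 0.67 + 0.41 + 0.91 = 2.59
NRC = 2.59 / 4 = 0.6475
Rounded to nearest 0.05: 0.65

0.65


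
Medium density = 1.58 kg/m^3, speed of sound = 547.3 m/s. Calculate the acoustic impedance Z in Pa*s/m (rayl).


Given values:
  rho = 1.58 kg/m^3
  c = 547.3 m/s
Formula: Z = rho * c
Z = 1.58 * 547.3
Z = 864.73

864.73 rayl


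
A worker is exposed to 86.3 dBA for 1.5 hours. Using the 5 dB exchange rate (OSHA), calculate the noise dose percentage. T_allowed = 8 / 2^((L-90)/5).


Given values:
  L = 86.3 dBA, T = 1.5 hours
Formula: T_allowed = 8 / 2^((L - 90) / 5)
Compute exponent: (86.3 - 90) / 5 = -0.74
Compute 2^(-0.74) = 0.598739
T_allowed = 8 / 0.598739 = 13.361415 hours
Dose = (T / T_allowed) * 100
Dose = (1.5 / 13.361415) * 100 = 11.23

11.23 %


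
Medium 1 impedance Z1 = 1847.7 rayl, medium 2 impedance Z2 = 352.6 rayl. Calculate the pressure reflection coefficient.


Given values:
  Z1 = 1847.7 rayl, Z2 = 352.6 rayl
Formula: R = (Z2 - Z1) / (Z2 + Z1)
Numerator: Z2 - Z1 = 352.6 - 1847.7 = -1495.1
Denominator: Z2 + Z1 = 352.6 + 1847.7 = 2200.3
R = -1495.1 / 2200.3 = -0.6795

-0.6795


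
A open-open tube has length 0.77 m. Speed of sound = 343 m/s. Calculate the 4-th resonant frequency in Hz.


Given values:
  Tube type: open-open, L = 0.77 m, c = 343 m/s, n = 4
Formula: f_n = n * c / (2 * L)
Compute 2 * L = 2 * 0.77 = 1.54
f = 4 * 343 / 1.54
f = 890.91

890.91 Hz


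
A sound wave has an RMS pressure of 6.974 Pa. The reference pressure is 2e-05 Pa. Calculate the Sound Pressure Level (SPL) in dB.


Given values:
  p = 6.974 Pa
  p_ref = 2e-05 Pa
Formula: SPL = 20 * log10(p / p_ref)
Compute ratio: p / p_ref = 6.974 / 2e-05 = 348700
Compute log10: log10(348700) = 5.542452
Multiply: SPL = 20 * 5.542452 = 110.85

110.85 dB


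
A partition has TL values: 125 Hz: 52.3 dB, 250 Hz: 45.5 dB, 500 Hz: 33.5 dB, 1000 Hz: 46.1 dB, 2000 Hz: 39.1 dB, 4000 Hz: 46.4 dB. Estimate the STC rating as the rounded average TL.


Given TL values at each frequency:
  125 Hz: 52.3 dB
  250 Hz: 45.5 dB
  500 Hz: 33.5 dB
  1000 Hz: 46.1 dB
  2000 Hz: 39.1 dB
  4000 Hz: 46.4 dB
Formula: STC ~ round(average of TL values)
Sum = 52.3 + 45.5 + 33.5 + 46.1 + 39.1 + 46.4 = 262.9
Average = 262.9 / 6 = 43.82
Rounded: 44

44


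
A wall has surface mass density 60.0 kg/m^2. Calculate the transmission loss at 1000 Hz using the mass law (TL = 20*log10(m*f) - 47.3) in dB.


Given values:
  m = 60.0 kg/m^2, f = 1000 Hz
Formula: TL = 20 * log10(m * f) - 47.3
Compute m * f = 60.0 * 1000 = 60000.0
Compute log10(60000.0) = 4.778151
Compute 20 * 4.778151 = 95.563
TL = 95.563 - 47.3 = 48.26

48.26 dB


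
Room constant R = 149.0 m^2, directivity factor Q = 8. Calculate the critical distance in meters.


Given values:
  R = 149.0 m^2, Q = 8
Formula: d_c = 0.141 * sqrt(Q * R)
Compute Q * R = 8 * 149.0 = 1192.0
Compute sqrt(1192.0) = 34.5254
d_c = 0.141 * 34.5254 = 4.868

4.868 m


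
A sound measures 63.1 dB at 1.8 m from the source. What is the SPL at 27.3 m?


Given values:
  SPL1 = 63.1 dB, r1 = 1.8 m, r2 = 27.3 m
Formula: SPL2 = SPL1 - 20 * log10(r2 / r1)
Compute ratio: r2 / r1 = 27.3 / 1.8 = 15.1667
Compute log10: log10(15.1667) = 1.180891
Compute drop: 20 * 1.180891 = 23.6178
SPL2 = 63.1 - 23.6178 = 39.48

39.48 dB


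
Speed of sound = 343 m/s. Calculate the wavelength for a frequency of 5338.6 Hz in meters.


Given values:
  c = 343 m/s, f = 5338.6 Hz
Formula: lambda = c / f
lambda = 343 / 5338.6
lambda = 0.0642

0.0642 m


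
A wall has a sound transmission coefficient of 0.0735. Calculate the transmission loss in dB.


Given values:
  tau = 0.0735
Formula: TL = 10 * log10(1 / tau)
Compute 1 / tau = 1 / 0.0735 = 13.6054
Compute log10(13.6054) = 1.133711
TL = 10 * 1.133711 = 11.34

11.34 dB


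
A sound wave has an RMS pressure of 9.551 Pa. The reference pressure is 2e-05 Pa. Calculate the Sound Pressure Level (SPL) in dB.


Given values:
  p = 9.551 Pa
  p_ref = 2e-05 Pa
Formula: SPL = 20 * log10(p / p_ref)
Compute ratio: p / p_ref = 9.551 / 2e-05 = 477550
Compute log10: log10(477550) = 5.679019
Multiply: SPL = 20 * 5.679019 = 113.58

113.58 dB


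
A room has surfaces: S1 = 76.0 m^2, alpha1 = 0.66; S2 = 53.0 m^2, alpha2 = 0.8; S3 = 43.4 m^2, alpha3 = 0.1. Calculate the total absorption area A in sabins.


Given surfaces:
  Surface 1: 76.0 * 0.66 = 50.16
  Surface 2: 53.0 * 0.8 = 42.4
  Surface 3: 43.4 * 0.1 = 4.34
Formula: A = sum(Si * alpha_i)
A = 50.16 + 42.4 + 4.34
A = 96.9

96.9 sabins


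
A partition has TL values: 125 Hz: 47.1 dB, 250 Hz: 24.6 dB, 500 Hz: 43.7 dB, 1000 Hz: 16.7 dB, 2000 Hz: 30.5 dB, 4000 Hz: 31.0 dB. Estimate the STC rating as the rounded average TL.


Given TL values at each frequency:
  125 Hz: 47.1 dB
  250 Hz: 24.6 dB
  500 Hz: 43.7 dB
  1000 Hz: 16.7 dB
  2000 Hz: 30.5 dB
  4000 Hz: 31.0 dB
Formula: STC ~ round(average of TL values)
Sum = 47.1 + 24.6 + 43.7 + 16.7 + 30.5 + 31.0 = 193.6
Average = 193.6 / 6 = 32.27
Rounded: 32

32


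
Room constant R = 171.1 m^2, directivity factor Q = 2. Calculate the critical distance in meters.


Given values:
  R = 171.1 m^2, Q = 2
Formula: d_c = 0.141 * sqrt(Q * R)
Compute Q * R = 2 * 171.1 = 342.2
Compute sqrt(342.2) = 18.4986
d_c = 0.141 * 18.4986 = 2.608

2.608 m


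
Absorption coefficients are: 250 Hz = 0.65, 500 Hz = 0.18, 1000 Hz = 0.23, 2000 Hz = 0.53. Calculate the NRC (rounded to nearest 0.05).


Given values:
  a_250 = 0.65, a_500 = 0.18
  a_1000 = 0.23, a_2000 = 0.53
Formula: NRC = (a250 + a500 + a1000 + a2000) / 4
Sum = 0.65 + 0.18 + 0.23 + 0.53 = 1.59
NRC = 1.59 / 4 = 0.3975
Rounded to nearest 0.05: 0.4

0.4


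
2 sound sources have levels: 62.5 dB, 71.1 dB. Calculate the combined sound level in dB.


Formula: L_total = 10 * log10( sum(10^(Li/10)) )
  Source 1: 10^(62.5/10) = 1778279.41
  Source 2: 10^(71.1/10) = 12882495.5169
Sum of linear values = 14660774.9269
L_total = 10 * log10(14660774.9269) = 71.66

71.66 dB


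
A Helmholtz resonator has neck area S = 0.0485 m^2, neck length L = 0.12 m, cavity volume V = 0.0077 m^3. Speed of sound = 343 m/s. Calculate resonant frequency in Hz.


Given values:
  S = 0.0485 m^2, L = 0.12 m, V = 0.0077 m^3, c = 343 m/s
Formula: f = (c / (2*pi)) * sqrt(S / (V * L))
Compute V * L = 0.0077 * 0.12 = 0.000924
Compute S / (V * L) = 0.0485 / 0.000924 = 52.4892
Compute sqrt(52.4892) = 7.244943
Compute c / (2*pi) = 343 / 6.283185 = 54.590148
f = 54.590148 * 7.244943 = 395.5

395.5 Hz


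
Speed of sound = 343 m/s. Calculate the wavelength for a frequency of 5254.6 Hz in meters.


Given values:
  c = 343 m/s, f = 5254.6 Hz
Formula: lambda = c / f
lambda = 343 / 5254.6
lambda = 0.0653

0.0653 m


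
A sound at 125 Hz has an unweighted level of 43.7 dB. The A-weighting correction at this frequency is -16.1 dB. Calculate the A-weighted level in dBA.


Given values:
  SPL = 43.7 dB
  A-weighting at 125 Hz = -16.1 dB
Formula: L_A = SPL + A_weight
L_A = 43.7 + (-16.1)
L_A = 27.6

27.6 dBA


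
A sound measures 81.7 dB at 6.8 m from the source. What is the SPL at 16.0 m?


Given values:
  SPL1 = 81.7 dB, r1 = 6.8 m, r2 = 16.0 m
Formula: SPL2 = SPL1 - 20 * log10(r2 / r1)
Compute ratio: r2 / r1 = 16.0 / 6.8 = 2.3529
Compute log10: log10(2.3529) = 0.371603
Compute drop: 20 * 0.371603 = 7.4321
SPL2 = 81.7 - 7.4321 = 74.27

74.27 dB


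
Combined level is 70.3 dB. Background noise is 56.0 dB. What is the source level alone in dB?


Given values:
  L_total = 70.3 dB, L_bg = 56.0 dB
Formula: L_source = 10 * log10(10^(L_total/10) - 10^(L_bg/10))
Convert to linear:
  10^(70.3/10) = 10715193.0524
  10^(56.0/10) = 398107.1706
Difference: 10715193.0524 - 398107.1706 = 10317085.8818
L_source = 10 * log10(10317085.8818) = 70.14

70.14 dB


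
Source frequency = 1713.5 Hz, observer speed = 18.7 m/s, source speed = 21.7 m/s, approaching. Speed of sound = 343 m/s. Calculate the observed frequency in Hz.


Given values:
  f_s = 1713.5 Hz, v_o = 18.7 m/s, v_s = 21.7 m/s
  Direction: approaching
Formula: f_o = f_s * (c + v_o) / (c - v_s)
Numerator: c + v_o = 343 + 18.7 = 361.7
Denominator: c - v_s = 343 - 21.7 = 321.3
f_o = 1713.5 * 361.7 / 321.3 = 1928.95

1928.95 Hz


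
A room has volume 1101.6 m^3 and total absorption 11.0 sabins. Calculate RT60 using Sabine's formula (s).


Given values:
  V = 1101.6 m^3
  A = 11.0 sabins
Formula: RT60 = 0.161 * V / A
Numerator: 0.161 * 1101.6 = 177.3576
RT60 = 177.3576 / 11.0 = 16.123

16.123 s


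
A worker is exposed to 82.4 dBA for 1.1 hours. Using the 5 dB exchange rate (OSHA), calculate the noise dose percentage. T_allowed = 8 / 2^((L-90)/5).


Given values:
  L = 82.4 dBA, T = 1.1 hours
Formula: T_allowed = 8 / 2^((L - 90) / 5)
Compute exponent: (82.4 - 90) / 5 = -1.52
Compute 2^(-1.52) = 0.348686
T_allowed = 8 / 0.348686 = 22.943278 hours
Dose = (T / T_allowed) * 100
Dose = (1.1 / 22.943278) * 100 = 4.79

4.79 %


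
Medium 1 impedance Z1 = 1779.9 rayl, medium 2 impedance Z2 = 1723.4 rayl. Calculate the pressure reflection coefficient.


Given values:
  Z1 = 1779.9 rayl, Z2 = 1723.4 rayl
Formula: R = (Z2 - Z1) / (Z2 + Z1)
Numerator: Z2 - Z1 = 1723.4 - 1779.9 = -56.5
Denominator: Z2 + Z1 = 1723.4 + 1779.9 = 3503.3
R = -56.5 / 3503.3 = -0.0161

-0.0161


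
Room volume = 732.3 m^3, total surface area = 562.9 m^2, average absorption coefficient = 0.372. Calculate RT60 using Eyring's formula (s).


Given values:
  V = 732.3 m^3, S = 562.9 m^2, alpha = 0.372
Formula: RT60 = 0.161 * V / (-S * ln(1 - alpha))
Compute ln(1 - 0.372) = ln(0.628) = -0.465215
Denominator: -562.9 * -0.465215 = 261.8695
Numerator: 0.161 * 732.3 = 117.9003
RT60 = 117.9003 / 261.8695 = 0.45

0.45 s


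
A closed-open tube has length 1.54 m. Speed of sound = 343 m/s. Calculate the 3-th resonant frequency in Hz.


Given values:
  Tube type: closed-open, L = 1.54 m, c = 343 m/s, n = 3
Formula: f_n = (2n - 1) * c / (4 * L)
Compute 2n - 1 = 2*3 - 1 = 5
Compute 4 * L = 4 * 1.54 = 6.16
f = 5 * 343 / 6.16
f = 278.41

278.41 Hz


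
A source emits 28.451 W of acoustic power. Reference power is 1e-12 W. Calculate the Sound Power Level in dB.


Given values:
  W = 28.451 W
  W_ref = 1e-12 W
Formula: SWL = 10 * log10(W / W_ref)
Compute ratio: W / W_ref = 28451000000000
Compute log10: log10(28451000000000) = 13.454098
Multiply: SWL = 10 * 13.454098 = 134.54

134.54 dB


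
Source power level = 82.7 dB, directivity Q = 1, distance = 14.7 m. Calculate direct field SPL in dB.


Given values:
  Lw = 82.7 dB, Q = 1, r = 14.7 m
Formula: SPL = Lw + 10 * log10(Q / (4 * pi * r^2))
Compute 4 * pi * r^2 = 4 * pi * 14.7^2 = 2715.467
Compute Q / denom = 1 / 2715.467 = 0.00036826
Compute 10 * log10(0.00036826) = -34.3385
SPL = 82.7 + (-34.3385) = 48.36

48.36 dB


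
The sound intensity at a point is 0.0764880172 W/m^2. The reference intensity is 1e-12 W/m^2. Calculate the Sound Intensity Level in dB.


Given values:
  I = 0.0764880172 W/m^2
  I_ref = 1e-12 W/m^2
Formula: SIL = 10 * log10(I / I_ref)
Compute ratio: I / I_ref = 76488017200
Compute log10: log10(76488017200) = 10.883593
Multiply: SIL = 10 * 10.883593 = 108.84

108.84 dB


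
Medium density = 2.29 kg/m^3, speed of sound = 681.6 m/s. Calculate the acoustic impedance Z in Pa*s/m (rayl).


Given values:
  rho = 2.29 kg/m^3
  c = 681.6 m/s
Formula: Z = rho * c
Z = 2.29 * 681.6
Z = 1560.86

1560.86 rayl


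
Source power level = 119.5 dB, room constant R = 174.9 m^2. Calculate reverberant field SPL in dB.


Given values:
  Lw = 119.5 dB, R = 174.9 m^2
Formula: SPL = Lw + 10 * log10(4 / R)
Compute 4 / R = 4 / 174.9 = 0.02287
Compute 10 * log10(0.02287) = -16.4073
SPL = 119.5 + (-16.4073) = 103.09

103.09 dB


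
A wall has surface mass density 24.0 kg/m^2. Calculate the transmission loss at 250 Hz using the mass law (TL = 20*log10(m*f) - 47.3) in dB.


Given values:
  m = 24.0 kg/m^2, f = 250 Hz
Formula: TL = 20 * log10(m * f) - 47.3
Compute m * f = 24.0 * 250 = 6000.0
Compute log10(6000.0) = 3.778151
Compute 20 * 3.778151 = 75.563
TL = 75.563 - 47.3 = 28.26

28.26 dB


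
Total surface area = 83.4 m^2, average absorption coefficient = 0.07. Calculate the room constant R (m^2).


Given values:
  S = 83.4 m^2, alpha = 0.07
Formula: R = S * alpha / (1 - alpha)
Numerator: 83.4 * 0.07 = 5.838
Denominator: 1 - 0.07 = 0.93
R = 5.838 / 0.93 = 6.28

6.28 m^2


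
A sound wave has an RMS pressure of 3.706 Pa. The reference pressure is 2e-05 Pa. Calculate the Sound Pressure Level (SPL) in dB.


Given values:
  p = 3.706 Pa
  p_ref = 2e-05 Pa
Formula: SPL = 20 * log10(p / p_ref)
Compute ratio: p / p_ref = 3.706 / 2e-05 = 185300
Compute log10: log10(185300) = 5.267875
Multiply: SPL = 20 * 5.267875 = 105.36

105.36 dB


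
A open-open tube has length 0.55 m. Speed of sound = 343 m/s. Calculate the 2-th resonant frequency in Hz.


Given values:
  Tube type: open-open, L = 0.55 m, c = 343 m/s, n = 2
Formula: f_n = n * c / (2 * L)
Compute 2 * L = 2 * 0.55 = 1.1
f = 2 * 343 / 1.1
f = 623.64

623.64 Hz


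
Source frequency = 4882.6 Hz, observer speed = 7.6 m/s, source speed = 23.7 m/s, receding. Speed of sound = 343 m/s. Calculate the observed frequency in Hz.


Given values:
  f_s = 4882.6 Hz, v_o = 7.6 m/s, v_s = 23.7 m/s
  Direction: receding
Formula: f_o = f_s * (c - v_o) / (c + v_s)
Numerator: c - v_o = 343 - 7.6 = 335.4
Denominator: c + v_s = 343 + 23.7 = 366.7
f_o = 4882.6 * 335.4 / 366.7 = 4465.84

4465.84 Hz


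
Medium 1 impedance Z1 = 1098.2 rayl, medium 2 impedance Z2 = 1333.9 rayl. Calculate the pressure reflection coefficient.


Given values:
  Z1 = 1098.2 rayl, Z2 = 1333.9 rayl
Formula: R = (Z2 - Z1) / (Z2 + Z1)
Numerator: Z2 - Z1 = 1333.9 - 1098.2 = 235.7
Denominator: Z2 + Z1 = 1333.9 + 1098.2 = 2432.1
R = 235.7 / 2432.1 = 0.0969

0.0969


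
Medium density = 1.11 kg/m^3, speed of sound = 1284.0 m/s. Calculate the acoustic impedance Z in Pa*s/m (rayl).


Given values:
  rho = 1.11 kg/m^3
  c = 1284.0 m/s
Formula: Z = rho * c
Z = 1.11 * 1284.0
Z = 1425.24

1425.24 rayl


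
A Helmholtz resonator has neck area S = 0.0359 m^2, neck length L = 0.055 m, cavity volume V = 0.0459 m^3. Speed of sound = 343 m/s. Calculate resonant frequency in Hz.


Given values:
  S = 0.0359 m^2, L = 0.055 m, V = 0.0459 m^3, c = 343 m/s
Formula: f = (c / (2*pi)) * sqrt(S / (V * L))
Compute V * L = 0.0459 * 0.055 = 0.0025245
Compute S / (V * L) = 0.0359 / 0.0025245 = 14.2206
Compute sqrt(14.2206) = 3.771021
Compute c / (2*pi) = 343 / 6.283185 = 54.590148
f = 54.590148 * 3.771021 = 205.86

205.86 Hz


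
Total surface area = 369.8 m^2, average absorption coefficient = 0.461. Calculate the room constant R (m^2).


Given values:
  S = 369.8 m^2, alpha = 0.461
Formula: R = S * alpha / (1 - alpha)
Numerator: 369.8 * 0.461 = 170.4778
Denominator: 1 - 0.461 = 0.539
R = 170.4778 / 0.539 = 316.29

316.29 m^2


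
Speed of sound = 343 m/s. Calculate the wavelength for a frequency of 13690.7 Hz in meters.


Given values:
  c = 343 m/s, f = 13690.7 Hz
Formula: lambda = c / f
lambda = 343 / 13690.7
lambda = 0.0251

0.0251 m


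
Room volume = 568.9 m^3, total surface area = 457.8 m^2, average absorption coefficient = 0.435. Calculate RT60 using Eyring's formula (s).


Given values:
  V = 568.9 m^3, S = 457.8 m^2, alpha = 0.435
Formula: RT60 = 0.161 * V / (-S * ln(1 - alpha))
Compute ln(1 - 0.435) = ln(0.565) = -0.57093
Denominator: -457.8 * -0.57093 = 261.3718
Numerator: 0.161 * 568.9 = 91.5929
RT60 = 91.5929 / 261.3718 = 0.35

0.35 s


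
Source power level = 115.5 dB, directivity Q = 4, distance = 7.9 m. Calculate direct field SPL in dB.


Given values:
  Lw = 115.5 dB, Q = 4, r = 7.9 m
Formula: SPL = Lw + 10 * log10(Q / (4 * pi * r^2))
Compute 4 * pi * r^2 = 4 * pi * 7.9^2 = 784.2672
Compute Q / denom = 4 / 784.2672 = 0.0051003
Compute 10 * log10(0.0051003) = -22.924
SPL = 115.5 + (-22.924) = 92.58

92.58 dB


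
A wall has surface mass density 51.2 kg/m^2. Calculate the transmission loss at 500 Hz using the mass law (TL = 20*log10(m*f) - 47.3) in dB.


Given values:
  m = 51.2 kg/m^2, f = 500 Hz
Formula: TL = 20 * log10(m * f) - 47.3
Compute m * f = 51.2 * 500 = 25600.0
Compute log10(25600.0) = 4.40824
Compute 20 * 4.40824 = 88.1648
TL = 88.1648 - 47.3 = 40.86

40.86 dB


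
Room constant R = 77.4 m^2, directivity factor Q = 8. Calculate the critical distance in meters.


Given values:
  R = 77.4 m^2, Q = 8
Formula: d_c = 0.141 * sqrt(Q * R)
Compute Q * R = 8 * 77.4 = 619.2
Compute sqrt(619.2) = 24.8837
d_c = 0.141 * 24.8837 = 3.509

3.509 m


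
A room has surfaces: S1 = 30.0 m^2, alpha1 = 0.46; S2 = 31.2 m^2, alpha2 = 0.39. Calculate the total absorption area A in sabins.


Given surfaces:
  Surface 1: 30.0 * 0.46 = 13.8
  Surface 2: 31.2 * 0.39 = 12.168
Formula: A = sum(Si * alpha_i)
A = 13.8 + 12.168
A = 25.97

25.97 sabins


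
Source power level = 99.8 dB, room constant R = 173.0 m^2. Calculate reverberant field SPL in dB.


Given values:
  Lw = 99.8 dB, R = 173.0 m^2
Formula: SPL = Lw + 10 * log10(4 / R)
Compute 4 / R = 4 / 173.0 = 0.023121
Compute 10 * log10(0.023121) = -16.3599
SPL = 99.8 + (-16.3599) = 83.44

83.44 dB


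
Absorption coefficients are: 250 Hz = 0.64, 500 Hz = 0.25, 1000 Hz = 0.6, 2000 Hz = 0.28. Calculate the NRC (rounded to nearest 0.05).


Given values:
  a_250 = 0.64, a_500 = 0.25
  a_1000 = 0.6, a_2000 = 0.28
Formula: NRC = (a250 + a500 + a1000 + a2000) / 4
Sum = 0.64 + 0.25 + 0.6 + 0.28 = 1.77
NRC = 1.77 / 4 = 0.4425
Rounded to nearest 0.05: 0.45

0.45


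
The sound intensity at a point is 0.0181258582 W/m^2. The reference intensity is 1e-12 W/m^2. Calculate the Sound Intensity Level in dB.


Given values:
  I = 0.0181258582 W/m^2
  I_ref = 1e-12 W/m^2
Formula: SIL = 10 * log10(I / I_ref)
Compute ratio: I / I_ref = 18125858200
Compute log10: log10(18125858200) = 10.258299
Multiply: SIL = 10 * 10.258299 = 102.58

102.58 dB


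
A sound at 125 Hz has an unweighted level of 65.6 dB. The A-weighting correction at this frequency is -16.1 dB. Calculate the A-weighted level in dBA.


Given values:
  SPL = 65.6 dB
  A-weighting at 125 Hz = -16.1 dB
Formula: L_A = SPL + A_weight
L_A = 65.6 + (-16.1)
L_A = 49.5

49.5 dBA


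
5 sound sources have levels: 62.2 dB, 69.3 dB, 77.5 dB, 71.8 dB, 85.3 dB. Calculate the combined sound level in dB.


Formula: L_total = 10 * log10( sum(10^(Li/10)) )
  Source 1: 10^(62.2/10) = 1659586.9074
  Source 2: 10^(69.3/10) = 8511380.382
  Source 3: 10^(77.5/10) = 56234132.519
  Source 4: 10^(71.8/10) = 15135612.4844
  Source 5: 10^(85.3/10) = 338844156.1392
Sum of linear values = 420384868.432
L_total = 10 * log10(420384868.432) = 86.24

86.24 dB


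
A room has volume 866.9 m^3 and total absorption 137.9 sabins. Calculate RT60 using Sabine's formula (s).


Given values:
  V = 866.9 m^3
  A = 137.9 sabins
Formula: RT60 = 0.161 * V / A
Numerator: 0.161 * 866.9 = 139.5709
RT60 = 139.5709 / 137.9 = 1.012

1.012 s


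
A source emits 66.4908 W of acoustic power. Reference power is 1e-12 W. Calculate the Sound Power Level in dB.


Given values:
  W = 66.4908 W
  W_ref = 1e-12 W
Formula: SWL = 10 * log10(W / W_ref)
Compute ratio: W / W_ref = 66490800000000
Compute log10: log10(66490800000000) = 13.822762
Multiply: SWL = 10 * 13.822762 = 138.23

138.23 dB


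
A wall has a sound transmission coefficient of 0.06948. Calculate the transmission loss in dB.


Given values:
  tau = 0.06948
Formula: TL = 10 * log10(1 / tau)
Compute 1 / tau = 1 / 0.06948 = 14.3926
Compute log10(14.3926) = 1.158139
TL = 10 * 1.158139 = 11.58

11.58 dB


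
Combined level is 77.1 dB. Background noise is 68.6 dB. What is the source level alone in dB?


Given values:
  L_total = 77.1 dB, L_bg = 68.6 dB
Formula: L_source = 10 * log10(10^(L_total/10) - 10^(L_bg/10))
Convert to linear:
  10^(77.1/10) = 51286138.3991
  10^(68.6/10) = 7244359.6007
Difference: 51286138.3991 - 7244359.6007 = 44041778.7984
L_source = 10 * log10(44041778.7984) = 76.44

76.44 dB


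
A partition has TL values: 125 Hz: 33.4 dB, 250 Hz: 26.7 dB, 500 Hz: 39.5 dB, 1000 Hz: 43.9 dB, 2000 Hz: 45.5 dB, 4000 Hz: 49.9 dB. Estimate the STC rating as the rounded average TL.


Given TL values at each frequency:
  125 Hz: 33.4 dB
  250 Hz: 26.7 dB
  500 Hz: 39.5 dB
  1000 Hz: 43.9 dB
  2000 Hz: 45.5 dB
  4000 Hz: 49.9 dB
Formula: STC ~ round(average of TL values)
Sum = 33.4 + 26.7 + 39.5 + 43.9 + 45.5 + 49.9 = 238.9
Average = 238.9 / 6 = 39.82
Rounded: 40

40


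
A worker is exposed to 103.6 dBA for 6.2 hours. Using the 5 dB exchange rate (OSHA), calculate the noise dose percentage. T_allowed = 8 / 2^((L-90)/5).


Given values:
  L = 103.6 dBA, T = 6.2 hours
Formula: T_allowed = 8 / 2^((L - 90) / 5)
Compute exponent: (103.6 - 90) / 5 = 2.72
Compute 2^(2.72) = 6.588728
T_allowed = 8 / 6.588728 = 1.214195 hours
Dose = (T / T_allowed) * 100
Dose = (6.2 / 1.214195) * 100 = 510.63

510.63 %


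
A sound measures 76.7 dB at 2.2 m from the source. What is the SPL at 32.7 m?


Given values:
  SPL1 = 76.7 dB, r1 = 2.2 m, r2 = 32.7 m
Formula: SPL2 = SPL1 - 20 * log10(r2 / r1)
Compute ratio: r2 / r1 = 32.7 / 2.2 = 14.8636
Compute log10: log10(14.8636) = 1.172124
Compute drop: 20 * 1.172124 = 23.4425
SPL2 = 76.7 - 23.4425 = 53.26

53.26 dB


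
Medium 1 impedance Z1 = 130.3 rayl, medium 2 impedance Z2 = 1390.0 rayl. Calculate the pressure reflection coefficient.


Given values:
  Z1 = 130.3 rayl, Z2 = 1390.0 rayl
Formula: R = (Z2 - Z1) / (Z2 + Z1)
Numerator: Z2 - Z1 = 1390.0 - 130.3 = 1259.7
Denominator: Z2 + Z1 = 1390.0 + 130.3 = 1520.3
R = 1259.7 / 1520.3 = 0.8286

0.8286


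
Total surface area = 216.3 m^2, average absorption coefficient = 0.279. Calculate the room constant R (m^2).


Given values:
  S = 216.3 m^2, alpha = 0.279
Formula: R = S * alpha / (1 - alpha)
Numerator: 216.3 * 0.279 = 60.3477
Denominator: 1 - 0.279 = 0.721
R = 60.3477 / 0.721 = 83.7

83.7 m^2


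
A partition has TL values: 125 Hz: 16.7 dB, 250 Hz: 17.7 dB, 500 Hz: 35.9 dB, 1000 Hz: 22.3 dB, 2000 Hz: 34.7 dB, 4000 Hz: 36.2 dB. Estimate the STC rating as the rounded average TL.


Given TL values at each frequency:
  125 Hz: 16.7 dB
  250 Hz: 17.7 dB
  500 Hz: 35.9 dB
  1000 Hz: 22.3 dB
  2000 Hz: 34.7 dB
  4000 Hz: 36.2 dB
Formula: STC ~ round(average of TL values)
Sum = 16.7 + 17.7 + 35.9 + 22.3 + 34.7 + 36.2 = 163.5
Average = 163.5 / 6 = 27.25
Rounded: 27

27


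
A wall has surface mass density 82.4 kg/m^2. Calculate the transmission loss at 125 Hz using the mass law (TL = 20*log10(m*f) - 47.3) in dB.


Given values:
  m = 82.4 kg/m^2, f = 125 Hz
Formula: TL = 20 * log10(m * f) - 47.3
Compute m * f = 82.4 * 125 = 10300.0
Compute log10(10300.0) = 4.012837
Compute 20 * 4.012837 = 80.2567
TL = 80.2567 - 47.3 = 32.96

32.96 dB


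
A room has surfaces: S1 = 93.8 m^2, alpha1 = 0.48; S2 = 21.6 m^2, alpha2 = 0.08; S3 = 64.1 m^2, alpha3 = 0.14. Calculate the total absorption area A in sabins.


Given surfaces:
  Surface 1: 93.8 * 0.48 = 45.024
  Surface 2: 21.6 * 0.08 = 1.728
  Surface 3: 64.1 * 0.14 = 8.974
Formula: A = sum(Si * alpha_i)
A = 45.024 + 1.728 + 8.974
A = 55.73

55.73 sabins


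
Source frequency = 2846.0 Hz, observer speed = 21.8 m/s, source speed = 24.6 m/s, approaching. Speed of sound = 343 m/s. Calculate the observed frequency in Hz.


Given values:
  f_s = 2846.0 Hz, v_o = 21.8 m/s, v_s = 24.6 m/s
  Direction: approaching
Formula: f_o = f_s * (c + v_o) / (c - v_s)
Numerator: c + v_o = 343 + 21.8 = 364.8
Denominator: c - v_s = 343 - 24.6 = 318.4
f_o = 2846.0 * 364.8 / 318.4 = 3260.74

3260.74 Hz


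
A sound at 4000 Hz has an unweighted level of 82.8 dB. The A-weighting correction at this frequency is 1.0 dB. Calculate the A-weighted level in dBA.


Given values:
  SPL = 82.8 dB
  A-weighting at 4000 Hz = 1.0 dB
Formula: L_A = SPL + A_weight
L_A = 82.8 + (1.0)
L_A = 83.8

83.8 dBA


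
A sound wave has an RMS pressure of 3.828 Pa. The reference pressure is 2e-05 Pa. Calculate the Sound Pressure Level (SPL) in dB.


Given values:
  p = 3.828 Pa
  p_ref = 2e-05 Pa
Formula: SPL = 20 * log10(p / p_ref)
Compute ratio: p / p_ref = 3.828 / 2e-05 = 191400
Compute log10: log10(191400) = 5.281942
Multiply: SPL = 20 * 5.281942 = 105.64

105.64 dB


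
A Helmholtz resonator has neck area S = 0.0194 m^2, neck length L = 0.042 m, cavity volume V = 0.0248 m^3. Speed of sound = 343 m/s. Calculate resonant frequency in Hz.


Given values:
  S = 0.0194 m^2, L = 0.042 m, V = 0.0248 m^3, c = 343 m/s
Formula: f = (c / (2*pi)) * sqrt(S / (V * L))
Compute V * L = 0.0248 * 0.042 = 0.0010416
Compute S / (V * L) = 0.0194 / 0.0010416 = 18.6252
Compute sqrt(18.6252) = 4.315692
Compute c / (2*pi) = 343 / 6.283185 = 54.590148
f = 54.590148 * 4.315692 = 235.59

235.59 Hz


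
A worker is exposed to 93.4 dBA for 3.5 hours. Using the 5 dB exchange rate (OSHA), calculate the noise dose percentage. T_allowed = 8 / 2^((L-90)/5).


Given values:
  L = 93.4 dBA, T = 3.5 hours
Formula: T_allowed = 8 / 2^((L - 90) / 5)
Compute exponent: (93.4 - 90) / 5 = 0.68
Compute 2^(0.68) = 1.60214
T_allowed = 8 / 1.60214 = 4.993321 hours
Dose = (T / T_allowed) * 100
Dose = (3.5 / 4.993321) * 100 = 70.09

70.09 %


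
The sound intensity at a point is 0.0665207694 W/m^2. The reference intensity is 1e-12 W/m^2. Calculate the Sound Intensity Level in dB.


Given values:
  I = 0.0665207694 W/m^2
  I_ref = 1e-12 W/m^2
Formula: SIL = 10 * log10(I / I_ref)
Compute ratio: I / I_ref = 66520769400
Compute log10: log10(66520769400) = 10.822957
Multiply: SIL = 10 * 10.822957 = 108.23

108.23 dB


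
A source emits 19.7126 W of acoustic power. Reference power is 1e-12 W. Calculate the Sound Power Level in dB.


Given values:
  W = 19.7126 W
  W_ref = 1e-12 W
Formula: SWL = 10 * log10(W / W_ref)
Compute ratio: W / W_ref = 19712600000000
Compute log10: log10(19712600000000) = 13.294744
Multiply: SWL = 10 * 13.294744 = 132.95

132.95 dB


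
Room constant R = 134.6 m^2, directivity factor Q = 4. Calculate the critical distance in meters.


Given values:
  R = 134.6 m^2, Q = 4
Formula: d_c = 0.141 * sqrt(Q * R)
Compute Q * R = 4 * 134.6 = 538.4
Compute sqrt(538.4) = 23.2034
d_c = 0.141 * 23.2034 = 3.272

3.272 m


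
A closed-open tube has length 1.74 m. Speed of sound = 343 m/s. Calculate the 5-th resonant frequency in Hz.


Given values:
  Tube type: closed-open, L = 1.74 m, c = 343 m/s, n = 5
Formula: f_n = (2n - 1) * c / (4 * L)
Compute 2n - 1 = 2*5 - 1 = 9
Compute 4 * L = 4 * 1.74 = 6.96
f = 9 * 343 / 6.96
f = 443.53

443.53 Hz


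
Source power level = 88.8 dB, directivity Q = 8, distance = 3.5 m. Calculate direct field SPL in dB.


Given values:
  Lw = 88.8 dB, Q = 8, r = 3.5 m
Formula: SPL = Lw + 10 * log10(Q / (4 * pi * r^2))
Compute 4 * pi * r^2 = 4 * pi * 3.5^2 = 153.938
Compute Q / denom = 8 / 153.938 = 0.05196897
Compute 10 * log10(0.05196897) = -12.8426
SPL = 88.8 + (-12.8426) = 75.96

75.96 dB


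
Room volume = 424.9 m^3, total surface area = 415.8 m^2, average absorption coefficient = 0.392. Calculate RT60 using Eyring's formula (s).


Given values:
  V = 424.9 m^3, S = 415.8 m^2, alpha = 0.392
Formula: RT60 = 0.161 * V / (-S * ln(1 - alpha))
Compute ln(1 - 0.392) = ln(0.608) = -0.49758
Denominator: -415.8 * -0.49758 = 206.8938
Numerator: 0.161 * 424.9 = 68.4089
RT60 = 68.4089 / 206.8938 = 0.331

0.331 s


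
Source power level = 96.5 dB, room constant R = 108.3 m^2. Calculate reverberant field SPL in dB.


Given values:
  Lw = 96.5 dB, R = 108.3 m^2
Formula: SPL = Lw + 10 * log10(4 / R)
Compute 4 / R = 4 / 108.3 = 0.036934
Compute 10 * log10(0.036934) = -14.3257
SPL = 96.5 + (-14.3257) = 82.17

82.17 dB


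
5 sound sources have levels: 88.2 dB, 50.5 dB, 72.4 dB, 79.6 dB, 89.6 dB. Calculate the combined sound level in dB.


Formula: L_total = 10 * log10( sum(10^(Li/10)) )
  Source 1: 10^(88.2/10) = 660693448.0076
  Source 2: 10^(50.5/10) = 112201.8454
  Source 3: 10^(72.4/10) = 17378008.2875
  Source 4: 10^(79.6/10) = 91201083.9356
  Source 5: 10^(89.6/10) = 912010839.3559
Sum of linear values = 1681395581.432
L_total = 10 * log10(1681395581.432) = 92.26

92.26 dB


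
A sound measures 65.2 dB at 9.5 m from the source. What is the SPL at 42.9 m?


Given values:
  SPL1 = 65.2 dB, r1 = 9.5 m, r2 = 42.9 m
Formula: SPL2 = SPL1 - 20 * log10(r2 / r1)
Compute ratio: r2 / r1 = 42.9 / 9.5 = 4.5158
Compute log10: log10(4.5158) = 0.654735
Compute drop: 20 * 0.654735 = 13.0947
SPL2 = 65.2 - 13.0947 = 52.11

52.11 dB


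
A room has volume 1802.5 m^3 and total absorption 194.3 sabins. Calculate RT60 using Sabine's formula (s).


Given values:
  V = 1802.5 m^3
  A = 194.3 sabins
Formula: RT60 = 0.161 * V / A
Numerator: 0.161 * 1802.5 = 290.2025
RT60 = 290.2025 / 194.3 = 1.494

1.494 s


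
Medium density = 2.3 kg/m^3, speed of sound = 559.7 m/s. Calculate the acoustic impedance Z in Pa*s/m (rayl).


Given values:
  rho = 2.3 kg/m^3
  c = 559.7 m/s
Formula: Z = rho * c
Z = 2.3 * 559.7
Z = 1287.31

1287.31 rayl


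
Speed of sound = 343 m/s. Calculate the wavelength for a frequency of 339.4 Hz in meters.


Given values:
  c = 343 m/s, f = 339.4 Hz
Formula: lambda = c / f
lambda = 343 / 339.4
lambda = 1.0106

1.0106 m


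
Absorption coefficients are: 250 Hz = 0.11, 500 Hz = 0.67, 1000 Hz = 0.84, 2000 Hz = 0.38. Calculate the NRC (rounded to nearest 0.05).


Given values:
  a_250 = 0.11, a_500 = 0.67
  a_1000 = 0.84, a_2000 = 0.38
Formula: NRC = (a250 + a500 + a1000 + a2000) / 4
Sum = 0.11 + 0.67 + 0.84 + 0.38 = 2.0
NRC = 2.0 / 4 = 0.5
Rounded to nearest 0.05: 0.5

0.5


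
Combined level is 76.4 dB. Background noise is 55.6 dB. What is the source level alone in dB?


Given values:
  L_total = 76.4 dB, L_bg = 55.6 dB
Formula: L_source = 10 * log10(10^(L_total/10) - 10^(L_bg/10))
Convert to linear:
  10^(76.4/10) = 43651583.224
  10^(55.6/10) = 363078.0548
Difference: 43651583.224 - 363078.0548 = 43288505.1692
L_source = 10 * log10(43288505.1692) = 76.36

76.36 dB


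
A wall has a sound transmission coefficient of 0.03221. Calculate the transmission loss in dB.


Given values:
  tau = 0.03221
Formula: TL = 10 * log10(1 / tau)
Compute 1 / tau = 1 / 0.03221 = 31.0463
Compute log10(31.0463) = 1.49201
TL = 10 * 1.49201 = 14.92

14.92 dB


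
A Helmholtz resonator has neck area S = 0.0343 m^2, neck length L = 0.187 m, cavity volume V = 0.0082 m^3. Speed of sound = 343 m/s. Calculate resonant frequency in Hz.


Given values:
  S = 0.0343 m^2, L = 0.187 m, V = 0.0082 m^3, c = 343 m/s
Formula: f = (c / (2*pi)) * sqrt(S / (V * L))
Compute V * L = 0.0082 * 0.187 = 0.0015334
Compute S / (V * L) = 0.0343 / 0.0015334 = 22.3686
Compute sqrt(22.3686) = 4.729545
Compute c / (2*pi) = 343 / 6.283185 = 54.590148
f = 54.590148 * 4.729545 = 258.19

258.19 Hz


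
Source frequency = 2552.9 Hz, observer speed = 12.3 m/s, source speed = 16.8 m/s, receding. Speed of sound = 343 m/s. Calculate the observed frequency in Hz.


Given values:
  f_s = 2552.9 Hz, v_o = 12.3 m/s, v_s = 16.8 m/s
  Direction: receding
Formula: f_o = f_s * (c - v_o) / (c + v_s)
Numerator: c - v_o = 343 - 12.3 = 330.7
Denominator: c + v_s = 343 + 16.8 = 359.8
f_o = 2552.9 * 330.7 / 359.8 = 2346.43

2346.43 Hz


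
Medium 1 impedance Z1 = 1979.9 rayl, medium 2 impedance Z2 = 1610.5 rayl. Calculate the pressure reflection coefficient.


Given values:
  Z1 = 1979.9 rayl, Z2 = 1610.5 rayl
Formula: R = (Z2 - Z1) / (Z2 + Z1)
Numerator: Z2 - Z1 = 1610.5 - 1979.9 = -369.4
Denominator: Z2 + Z1 = 1610.5 + 1979.9 = 3590.4
R = -369.4 / 3590.4 = -0.1029

-0.1029


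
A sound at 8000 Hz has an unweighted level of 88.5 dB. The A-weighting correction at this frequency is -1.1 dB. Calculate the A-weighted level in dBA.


Given values:
  SPL = 88.5 dB
  A-weighting at 8000 Hz = -1.1 dB
Formula: L_A = SPL + A_weight
L_A = 88.5 + (-1.1)
L_A = 87.4

87.4 dBA


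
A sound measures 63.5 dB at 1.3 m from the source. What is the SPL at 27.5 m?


Given values:
  SPL1 = 63.5 dB, r1 = 1.3 m, r2 = 27.5 m
Formula: SPL2 = SPL1 - 20 * log10(r2 / r1)
Compute ratio: r2 / r1 = 27.5 / 1.3 = 21.1538
Compute log10: log10(21.1538) = 1.325388
Compute drop: 20 * 1.325388 = 26.5078
SPL2 = 63.5 - 26.5078 = 36.99

36.99 dB


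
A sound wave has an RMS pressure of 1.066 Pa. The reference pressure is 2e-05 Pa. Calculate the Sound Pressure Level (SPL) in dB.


Given values:
  p = 1.066 Pa
  p_ref = 2e-05 Pa
Formula: SPL = 20 * log10(p / p_ref)
Compute ratio: p / p_ref = 1.066 / 2e-05 = 53300
Compute log10: log10(53300) = 4.726727
Multiply: SPL = 20 * 4.726727 = 94.53

94.53 dB


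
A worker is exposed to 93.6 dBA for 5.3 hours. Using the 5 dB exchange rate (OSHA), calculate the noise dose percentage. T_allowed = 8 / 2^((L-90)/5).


Given values:
  L = 93.6 dBA, T = 5.3 hours
Formula: T_allowed = 8 / 2^((L - 90) / 5)
Compute exponent: (93.6 - 90) / 5 = 0.72
Compute 2^(0.72) = 1.647182
T_allowed = 8 / 1.647182 = 4.85678 hours
Dose = (T / T_allowed) * 100
Dose = (5.3 / 4.85678) * 100 = 109.13

109.13 %


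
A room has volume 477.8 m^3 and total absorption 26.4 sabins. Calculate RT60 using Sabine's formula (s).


Given values:
  V = 477.8 m^3
  A = 26.4 sabins
Formula: RT60 = 0.161 * V / A
Numerator: 0.161 * 477.8 = 76.9258
RT60 = 76.9258 / 26.4 = 2.914

2.914 s


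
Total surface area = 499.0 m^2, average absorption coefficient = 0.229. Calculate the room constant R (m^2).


Given values:
  S = 499.0 m^2, alpha = 0.229
Formula: R = S * alpha / (1 - alpha)
Numerator: 499.0 * 0.229 = 114.271
Denominator: 1 - 0.229 = 0.771
R = 114.271 / 0.771 = 148.21

148.21 m^2


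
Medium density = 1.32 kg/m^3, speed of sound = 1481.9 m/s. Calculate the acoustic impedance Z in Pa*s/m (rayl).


Given values:
  rho = 1.32 kg/m^3
  c = 1481.9 m/s
Formula: Z = rho * c
Z = 1.32 * 1481.9
Z = 1956.11

1956.11 rayl


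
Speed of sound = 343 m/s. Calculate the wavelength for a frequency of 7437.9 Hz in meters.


Given values:
  c = 343 m/s, f = 7437.9 Hz
Formula: lambda = c / f
lambda = 343 / 7437.9
lambda = 0.0461

0.0461 m


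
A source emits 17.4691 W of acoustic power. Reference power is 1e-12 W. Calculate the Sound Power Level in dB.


Given values:
  W = 17.4691 W
  W_ref = 1e-12 W
Formula: SWL = 10 * log10(W / W_ref)
Compute ratio: W / W_ref = 17469100000000
Compute log10: log10(17469100000000) = 13.242271
Multiply: SWL = 10 * 13.242271 = 132.42

132.42 dB


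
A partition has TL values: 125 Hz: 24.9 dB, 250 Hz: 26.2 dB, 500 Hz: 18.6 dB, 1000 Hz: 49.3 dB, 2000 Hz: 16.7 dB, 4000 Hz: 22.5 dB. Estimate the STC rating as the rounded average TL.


Given TL values at each frequency:
  125 Hz: 24.9 dB
  250 Hz: 26.2 dB
  500 Hz: 18.6 dB
  1000 Hz: 49.3 dB
  2000 Hz: 16.7 dB
  4000 Hz: 22.5 dB
Formula: STC ~ round(average of TL values)
Sum = 24.9 + 26.2 + 18.6 + 49.3 + 16.7 + 22.5 = 158.2
Average = 158.2 / 6 = 26.37
Rounded: 26

26


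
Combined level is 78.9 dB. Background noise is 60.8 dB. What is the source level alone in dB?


Given values:
  L_total = 78.9 dB, L_bg = 60.8 dB
Formula: L_source = 10 * log10(10^(L_total/10) - 10^(L_bg/10))
Convert to linear:
  10^(78.9/10) = 77624711.6629
  10^(60.8/10) = 1202264.4346
Difference: 77624711.6629 - 1202264.4346 = 76422447.2283
L_source = 10 * log10(76422447.2283) = 78.83

78.83 dB


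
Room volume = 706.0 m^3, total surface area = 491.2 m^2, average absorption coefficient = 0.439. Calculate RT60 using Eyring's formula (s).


Given values:
  V = 706.0 m^3, S = 491.2 m^2, alpha = 0.439
Formula: RT60 = 0.161 * V / (-S * ln(1 - alpha))
Compute ln(1 - 0.439) = ln(0.561) = -0.578034
Denominator: -491.2 * -0.578034 = 283.9303
Numerator: 0.161 * 706.0 = 113.666
RT60 = 113.666 / 283.9303 = 0.4

0.4 s


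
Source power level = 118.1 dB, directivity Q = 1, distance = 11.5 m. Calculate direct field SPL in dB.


Given values:
  Lw = 118.1 dB, Q = 1, r = 11.5 m
Formula: SPL = Lw + 10 * log10(Q / (4 * pi * r^2))
Compute 4 * pi * r^2 = 4 * pi * 11.5^2 = 1661.9025
Compute Q / denom = 1 / 1661.9025 = 0.00060172
Compute 10 * log10(0.00060172) = -32.2061
SPL = 118.1 + (-32.2061) = 85.89

85.89 dB


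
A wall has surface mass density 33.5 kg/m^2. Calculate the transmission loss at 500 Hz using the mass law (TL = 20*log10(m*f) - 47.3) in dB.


Given values:
  m = 33.5 kg/m^2, f = 500 Hz
Formula: TL = 20 * log10(m * f) - 47.3
Compute m * f = 33.5 * 500 = 16750.0
Compute log10(16750.0) = 4.224015
Compute 20 * 4.224015 = 84.4803
TL = 84.4803 - 47.3 = 37.18

37.18 dB


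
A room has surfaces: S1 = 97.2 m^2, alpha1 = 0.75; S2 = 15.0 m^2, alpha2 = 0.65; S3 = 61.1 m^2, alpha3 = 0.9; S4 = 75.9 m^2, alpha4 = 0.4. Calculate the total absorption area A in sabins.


Given surfaces:
  Surface 1: 97.2 * 0.75 = 72.9
  Surface 2: 15.0 * 0.65 = 9.75
  Surface 3: 61.1 * 0.9 = 54.99
  Surface 4: 75.9 * 0.4 = 30.36
Formula: A = sum(Si * alpha_i)
A = 72.9 + 9.75 + 54.99 + 30.36
A = 168.0

168.0 sabins


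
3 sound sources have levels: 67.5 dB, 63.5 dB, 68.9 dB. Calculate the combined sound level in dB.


Formula: L_total = 10 * log10( sum(10^(Li/10)) )
  Source 1: 10^(67.5/10) = 5623413.2519
  Source 2: 10^(63.5/10) = 2238721.1386
  Source 3: 10^(68.9/10) = 7762471.1663
Sum of linear values = 15624605.5568
L_total = 10 * log10(15624605.5568) = 71.94

71.94 dB


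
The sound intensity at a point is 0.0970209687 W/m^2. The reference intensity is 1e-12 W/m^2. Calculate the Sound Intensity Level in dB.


Given values:
  I = 0.0970209687 W/m^2
  I_ref = 1e-12 W/m^2
Formula: SIL = 10 * log10(I / I_ref)
Compute ratio: I / I_ref = 97020968700
Compute log10: log10(97020968700) = 10.986866
Multiply: SIL = 10 * 10.986866 = 109.87

109.87 dB


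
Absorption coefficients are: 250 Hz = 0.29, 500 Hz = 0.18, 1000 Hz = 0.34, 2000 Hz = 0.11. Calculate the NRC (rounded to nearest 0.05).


Given values:
  a_250 = 0.29, a_500 = 0.18
  a_1000 = 0.34, a_2000 = 0.11
Formula: NRC = (a250 + a500 + a1000 + a2000) / 4
Sum = 0.29 + 0.18 + 0.34 + 0.11 = 0.92
NRC = 0.92 / 4 = 0.23
Rounded to nearest 0.05: 0.25

0.25


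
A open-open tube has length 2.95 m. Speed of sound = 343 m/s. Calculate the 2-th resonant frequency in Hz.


Given values:
  Tube type: open-open, L = 2.95 m, c = 343 m/s, n = 2
Formula: f_n = n * c / (2 * L)
Compute 2 * L = 2 * 2.95 = 5.9
f = 2 * 343 / 5.9
f = 116.27

116.27 Hz


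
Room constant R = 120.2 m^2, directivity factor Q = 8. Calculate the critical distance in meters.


Given values:
  R = 120.2 m^2, Q = 8
Formula: d_c = 0.141 * sqrt(Q * R)
Compute Q * R = 8 * 120.2 = 961.6
Compute sqrt(961.6) = 31.0097
d_c = 0.141 * 31.0097 = 4.372

4.372 m


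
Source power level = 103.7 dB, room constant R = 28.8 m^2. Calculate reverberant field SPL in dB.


Given values:
  Lw = 103.7 dB, R = 28.8 m^2
Formula: SPL = Lw + 10 * log10(4 / R)
Compute 4 / R = 4 / 28.8 = 0.138889
Compute 10 * log10(0.138889) = -8.5733
SPL = 103.7 + (-8.5733) = 95.13

95.13 dB


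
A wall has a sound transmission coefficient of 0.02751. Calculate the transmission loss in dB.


Given values:
  tau = 0.02751
Formula: TL = 10 * log10(1 / tau)
Compute 1 / tau = 1 / 0.02751 = 36.3504
Compute log10(36.3504) = 1.560509
TL = 10 * 1.560509 = 15.61

15.61 dB


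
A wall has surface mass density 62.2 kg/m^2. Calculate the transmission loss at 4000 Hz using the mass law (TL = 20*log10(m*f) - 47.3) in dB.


Given values:
  m = 62.2 kg/m^2, f = 4000 Hz
Formula: TL = 20 * log10(m * f) - 47.3
Compute m * f = 62.2 * 4000 = 248800.0
Compute log10(248800.0) = 5.39585
Compute 20 * 5.39585 = 107.917
TL = 107.917 - 47.3 = 60.62

60.62 dB
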